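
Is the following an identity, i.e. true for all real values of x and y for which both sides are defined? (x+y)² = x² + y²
No, this is NOT an identity.

Claim: (x+y)² = x² + y².
Test a specific point where both sides are defined: x = -2, y = -3.
LHS = (x+y)² ≈ 25.0000
RHS = x² + y² ≈ 13.0000
Since 25.0000 ≠ 13.0000, the equation fails at this point, so it cannot hold for all real values of x and y for which both sides are defined.
The correct expansion is (x+y)² = x² + 2xy + y²; the cross term 2xy is missing.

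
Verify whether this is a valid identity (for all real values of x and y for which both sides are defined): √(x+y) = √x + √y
Claim: √(x+y) = √x + √y.
Test a specific point where both sides are defined: x = 5, y = 5.
LHS = √(x+y) ≈ 3.1623
RHS = √x + √y ≈ 4.4721
Since 3.1623 ≠ 4.4721, the equation fails at this point, so it cannot hold for all real values of x and y for which both sides are defined.
Squaring the right side gives x + 2√(xy) + y, not x + y.

Conclusion: No, this is NOT an identity.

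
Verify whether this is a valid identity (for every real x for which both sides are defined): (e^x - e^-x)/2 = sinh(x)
Yes, this is an identity.

Claim: (e^x - e^-x)/2 = sinh(x).
Reasoning: This is exactly the definition of the hyperbolic sine: sinh(x) := (e^x - e^-x)/2.
So the two sides agree for every real x for which both sides are defined.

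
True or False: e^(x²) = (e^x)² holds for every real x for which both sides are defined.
Claim: e^(x²) = (e^x)².
Test a specific point where both sides are defined: x = -3.
LHS = e^(x²) ≈ 8103.0839
RHS = (e^x)² ≈ 0.0025
Since 8103.0839 ≠ 0.0025, the equation fails at this point, so it cannot hold for every real x for which both sides are defined.
(e^x)² = e^(2x), and 2x ≠ x² in general.

Conclusion: False.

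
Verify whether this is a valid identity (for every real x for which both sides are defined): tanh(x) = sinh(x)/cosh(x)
Claim: tanh(x) = sinh(x)/cosh(x).
Reasoning: tanh(x) is defined as sinh(x)/cosh(x) = (e^x - e^-x)/(e^x + e^-x); cosh(x) ≥ 1 is never zero, so this holds for every real x.
So the two sides agree for every real x for which both sides are defined.

Conclusion: Yes, this is an identity.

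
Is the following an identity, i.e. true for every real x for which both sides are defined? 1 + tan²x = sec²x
Claim: 1 + tan²x = sec²x.
Reasoning: Start from sin²x + cos²x = 1 and divide every term by cos²x (allowed wherever tan x and sec x are defined): tan²x + 1 = 1/cos²x = sec²x.
So the two sides agree for every real x for which both sides are defined.

Conclusion: Yes, this is an identity.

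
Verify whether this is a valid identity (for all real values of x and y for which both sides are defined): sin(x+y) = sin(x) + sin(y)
No, this is NOT an identity.

Claim: sin(x+y) = sin(x) + sin(y).
Test a specific point where both sides are defined: x = π/6, y = π.
LHS = sin(x+y) ≈ -0.5000
RHS = sin(x) + sin(y) ≈ 0.5000
Since -0.5000 ≠ 0.5000, the equation fails at this point, so it cannot hold for all real values of x and y for which both sides are defined.
The correct expansion is sin(x+y) = sin(x)cos(y) + cos(x)sin(y); sine is not additive.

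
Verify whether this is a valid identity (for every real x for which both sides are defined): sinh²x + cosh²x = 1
No, this is NOT an identity.

Claim: sinh²x + cosh²x = 1.
Test a specific point where both sides are defined: x = 4.
LHS = sinh²x + cosh²x ≈ 1490.4792
RHS = 1 ≈ 1.0000
Since 1490.4792 ≠ 1.0000, the equation fails at this point, so it cannot hold for every real x for which both sides are defined.
The correct hyperbolic identity is cosh²x - sinh²x = 1 (a difference); the sum sinh²x + cosh²x equals cosh(2x).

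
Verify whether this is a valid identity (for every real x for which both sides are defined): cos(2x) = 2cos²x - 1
Yes, this is an identity.

Claim: cos(2x) = 2cos²x - 1.
Reasoning: cos(2x) = cos²x - sin²x. Replace sin²x by 1 - cos²x: cos²x - (1 - cos²x) = 2cos²x - 1.
So the two sides agree for every real x for which both sides are defined.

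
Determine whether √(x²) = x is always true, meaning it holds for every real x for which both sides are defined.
No, this is NOT an identity.

Claim: √(x²) = x.
Test a specific point where both sides are defined: x = -3.
LHS = √(x²) ≈ 3.0000
RHS = x ≈ -3.0000
Since 3.0000 ≠ -3.0000, the equation fails at this point, so it cannot hold for every real x for which both sides are defined.
√(x²) = |x|, which differs from x whenever x < 0 (both sides are defined for every real x).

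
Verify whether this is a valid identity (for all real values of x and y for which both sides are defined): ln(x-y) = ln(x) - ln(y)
No, this is NOT an identity.

Claim: ln(x-y) = ln(x) - ln(y).
Test a specific point where both sides are defined: x = 5, y = 1/2.
LHS = ln(x-y) ≈ 1.5041
RHS = ln(x) - ln(y) ≈ 2.3026
Since 1.5041 ≠ 2.3026, the equation fails at this point, so it cannot hold for all real values of x and y for which both sides are defined.
ln(x) - ln(y) = ln(x/y), not ln(x-y).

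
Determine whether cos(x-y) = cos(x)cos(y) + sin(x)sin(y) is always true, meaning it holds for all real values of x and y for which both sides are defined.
Claim: cos(x-y) = cos(x)cos(y) + sin(x)sin(y).
Reasoning: Replace y by -y in cos(x+y) = cos(x)cos(y) - sin(x)sin(y) and use cos(-y) = cos(y), sin(-y) = -sin(y): cos(x-y) = cos(x)cos(y) + sin(x)sin(y).
So the two sides agree for all real values of x and y for which both sides are defined.

Conclusion: Yes, this is an identity.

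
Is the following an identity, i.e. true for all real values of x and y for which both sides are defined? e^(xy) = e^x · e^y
No, this is NOT an identity.

Claim: e^(xy) = e^x · e^y.
Test a specific point where both sides are defined: x = -2, y = 5.
LHS = e^(xy) ≈ 0.0000
RHS = e^x · e^y ≈ 20.0855
Since 0.0000 ≠ 20.0855, the equation fails at this point, so it cannot hold for all real values of x and y for which both sides are defined.
e^x · e^y = e^(x+y), not e^(xy).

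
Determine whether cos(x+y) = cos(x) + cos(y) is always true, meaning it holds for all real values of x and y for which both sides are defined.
Claim: cos(x+y) = cos(x) + cos(y).
Test a specific point where both sides are defined: x = -π/6, y = -π/6.
LHS = cos(x+y) ≈ 0.5000
RHS = cos(x) + cos(y) ≈ 1.7321
Since 0.5000 ≠ 1.7321, the equation fails at this point, so it cannot hold for all real values of x and y for which both sides are defined.
The correct expansion is cos(x+y) = cos(x)cos(y) - sin(x)sin(y); cosine is not additive.

Conclusion: No, this is NOT an identity.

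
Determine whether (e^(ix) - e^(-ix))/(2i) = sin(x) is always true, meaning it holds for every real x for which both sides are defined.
Claim: (e^(ix) - e^(-ix))/(2i) = sin(x).
Reasoning: By Euler's formula e^(ix) = cos(x) + i·sin(x) and e^(-ix) = cos(x) - i·sin(x). Subtracting cancels the cosine terms: e^(ix) - e^(-ix) = 2i·sin(x); divide by 2i.
So the two sides agree for every real x for which both sides are defined.

Conclusion: Yes, this is an identity.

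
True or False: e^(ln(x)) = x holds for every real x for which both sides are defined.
Claim: e^(ln(x)) = x.
Reasoning: For x > 0, ln(x) is by definition the exponent p such that e^p = x. Raising e to that exponent therefore returns x: e^(ln x) = x.
So the two sides agree for every real x for which both sides are defined.

Conclusion: True.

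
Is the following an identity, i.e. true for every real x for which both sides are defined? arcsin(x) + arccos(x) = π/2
Claim: arcsin(x) + arccos(x) = π/2.
Reasoning: Both sides are defined for -1 ≤ x ≤ 1. Let θ = arcsin(x), so sin θ = x and θ ∈ [-π/2, π/2]. Then cos(π/2 - θ) = sin θ = x and π/2 - θ ∈ [0, π], which is exactly the range of arccos, so arccos(x) = π/2 - θ. Adding: arcsin(x) + arccos(x) = θ + (π/2 - θ) = π/2.
So the two sides agree for every real x for which both sides are defined.

Conclusion: Yes, this is an identity.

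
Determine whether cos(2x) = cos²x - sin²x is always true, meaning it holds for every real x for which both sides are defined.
Claim: cos(2x) = cos²x - sin²x.
Reasoning: Put y = x in the addition formula cos(x+y) = cos(x)cos(y) - sin(x)sin(y): cos(2x) = cos²x - sin²x.
So the two sides agree for every real x for which both sides are defined.

Conclusion: Yes, this is an identity.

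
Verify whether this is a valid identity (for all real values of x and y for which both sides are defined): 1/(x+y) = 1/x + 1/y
No, this is NOT an identity.

Claim: 1/(x+y) = 1/x + 1/y.
Test a specific point where both sides are defined: x = 4, y = 4.
LHS = 1/(x+y) ≈ 0.1250
RHS = 1/x + 1/y ≈ 0.5000
Since 0.1250 ≠ 0.5000, the equation fails at this point, so it cannot hold for all real values of x and y for which both sides are defined.
1/x + 1/y = (x+y)/(xy), which is not 1/(x+y).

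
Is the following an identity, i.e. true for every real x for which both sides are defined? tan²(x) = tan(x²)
Claim: tan²(x) = tan(x²).
Test a specific point where both sides are defined: x = -π/3.
LHS = tan²(x) ≈ 3.0000
RHS = tan(x²) ≈ 1.9485
Since 3.0000 ≠ 1.9485, the equation fails at this point, so it cannot hold for every real x for which both sides are defined.
tan²(x) means (tan x)², squaring the output; tan(x²) squares the input. These are different functions.

Conclusion: No, this is NOT an identity.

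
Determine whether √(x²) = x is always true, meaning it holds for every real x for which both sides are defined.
Claim: √(x²) = x.
Test a specific point where both sides are defined: x = -1.
LHS = √(x²) ≈ 1.0000
RHS = x ≈ -1.0000
Since 1.0000 ≠ -1.0000, the equation fails at this point, so it cannot hold for every real x for which both sides are defined.
√(x²) = |x|, which differs from x whenever x < 0 (both sides are defined for every real x).

Conclusion: No, this is NOT an identity.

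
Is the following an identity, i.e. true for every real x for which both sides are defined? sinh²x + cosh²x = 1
No, this is NOT an identity.

Claim: sinh²x + cosh²x = 1.
Test a specific point where both sides are defined: x = -2.
LHS = sinh²x + cosh²x ≈ 27.3082
RHS = 1 ≈ 1.0000
Since 27.3082 ≠ 1.0000, the equation fails at this point, so it cannot hold for every real x for which both sides are defined.
The correct hyperbolic identity is cosh²x - sinh²x = 1 (a difference); the sum sinh²x + cosh²x equals cosh(2x).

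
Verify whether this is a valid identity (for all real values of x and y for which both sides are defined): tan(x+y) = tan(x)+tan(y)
Claim: tan(x+y) = tan(x)+tan(y).
Test a specific point where both sides are defined: x = 2π/3, y = 3π/4.
LHS = tan(x+y) ≈ 3.7321
RHS = tan(x)+tan(y) ≈ -2.7321
Since 3.7321 ≠ -2.7321, the equation fails at this point, so it cannot hold for all real values of x and y for which both sides are defined.
The correct formula is tan(x+y) = (tan(x) + tan(y))/(1 - tan(x)tan(y)).

Conclusion: No, this is NOT an identity.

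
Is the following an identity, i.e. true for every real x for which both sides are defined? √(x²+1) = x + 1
Claim: √(x²+1) = x + 1.
Test a specific point where both sides are defined: x = 5.
LHS = √(x²+1) ≈ 5.0990
RHS = x + 1 ≈ 6.0000
Since 5.0990 ≠ 6.0000, the equation fails at this point, so it cannot hold for every real x for which both sides are defined.
(x+1)² = x² + 2x + 1 ≠ x² + 1 unless x = 0.

Conclusion: No, this is NOT an identity.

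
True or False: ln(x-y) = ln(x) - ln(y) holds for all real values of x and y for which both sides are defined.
False.

Claim: ln(x-y) = ln(x) - ln(y).
Test a specific point where both sides are defined: x = 2, y = 1.
LHS = ln(x-y) ≈ 0.0000
RHS = ln(x) - ln(y) ≈ 0.6931
Since 0.0000 ≠ 0.6931, the equation fails at this point, so it cannot hold for all real values of x and y for which both sides are defined.
ln(x) - ln(y) = ln(x/y), not ln(x-y).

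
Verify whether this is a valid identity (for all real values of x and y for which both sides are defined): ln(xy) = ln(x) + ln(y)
Yes, this is an identity.

Claim: ln(xy) = ln(x) + ln(y).
Reasoning: Both sides are simultaneously defined only when x, y > 0. Write x = e^p, y = e^q (p = ln x, q = ln y). Then xy = e^p · e^q = e^(p+q), so ln(xy) = p + q = ln(x) + ln(y).
So the two sides agree for all real values of x and y for which both sides are defined.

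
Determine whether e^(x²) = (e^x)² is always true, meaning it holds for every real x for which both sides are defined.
Claim: e^(x²) = (e^x)².
Test a specific point where both sides are defined: x = -3.
LHS = e^(x²) ≈ 8103.0839
RHS = (e^x)² ≈ 0.0025
Since 8103.0839 ≠ 0.0025, the equation fails at this point, so it cannot hold for every real x for which both sides are defined.
(e^x)² = e^(2x), and 2x ≠ x² in general.

Conclusion: No, this is NOT an identity.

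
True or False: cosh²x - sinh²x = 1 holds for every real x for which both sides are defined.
Claim: cosh²x - sinh²x = 1.
Reasoning: With cosh(x) = (e^x + e^-x)/2 and sinh(x) = (e^x - e^-x)/2: cosh²x = (e^(2x) + 2 + e^(-2x))/4 and sinh²x = (e^(2x) - 2 + e^(-2x))/4. Subtracting leaves 4/4 = 1.
So the two sides agree for every real x for which both sides are defined.

Conclusion: True.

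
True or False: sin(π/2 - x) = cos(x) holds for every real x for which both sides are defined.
True.

Claim: sin(π/2 - x) = cos(x).
Reasoning: Use sin(u - v) = sin(u)cos(v) - cos(u)sin(v) with u = π/2, v = x: sin(π/2)cos(x) - cos(π/2)sin(x) = 1·cos(x) - 0·sin(x) = cos(x).
So the two sides agree for every real x for which both sides are defined.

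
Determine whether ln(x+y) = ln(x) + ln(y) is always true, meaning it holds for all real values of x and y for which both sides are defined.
Claim: ln(x+y) = ln(x) + ln(y).
Test a specific point where both sides are defined: x = 2, y = 1/2.
LHS = ln(x+y) ≈ 0.9163
RHS = ln(x) + ln(y) ≈ 0.0000
Since 0.9163 ≠ 0.0000, the equation fails at this point, so it cannot hold for all real values of x and y for which both sides are defined.
ln(x) + ln(y) = ln(xy), not ln(x+y).

Conclusion: No, this is NOT an identity.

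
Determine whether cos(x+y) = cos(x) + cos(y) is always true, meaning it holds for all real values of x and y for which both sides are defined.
Claim: cos(x+y) = cos(x) + cos(y).
Test a specific point where both sides are defined: x = -π/2, y = -π/6.
LHS = cos(x+y) ≈ -0.5000
RHS = cos(x) + cos(y) ≈ 0.8660
Since -0.5000 ≠ 0.8660, the equation fails at this point, so it cannot hold for all real values of x and y for which both sides are defined.
The correct expansion is cos(x+y) = cos(x)cos(y) - sin(x)sin(y); cosine is not additive.

Conclusion: No, this is NOT an identity.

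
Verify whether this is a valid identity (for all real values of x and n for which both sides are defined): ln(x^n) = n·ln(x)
Claim: ln(x^n) = n·ln(x).
Reasoning: The right side requires x > 0. For x > 0, x^n = (e^(ln x))^n = e^(n·ln x), so taking ln of both sides gives ln(x^n) = n·ln(x).
So the two sides agree for all real values of x and n for which both sides are defined.

Conclusion: Yes, this is an identity.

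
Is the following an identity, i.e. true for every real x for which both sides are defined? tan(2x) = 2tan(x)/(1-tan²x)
Yes, this is an identity.

Claim: tan(2x) = 2tan(x)/(1-tan²x).
Reasoning: tan(2x) = sin(2x)/cos(2x) = 2sin(x)cos(x) / (cos²x - sin²x). Divide numerator and denominator by cos²x: 2tan(x) / (1 - tan²x).
So the two sides agree for every real x for which both sides are defined.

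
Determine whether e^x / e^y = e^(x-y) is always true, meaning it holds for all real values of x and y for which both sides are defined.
Claim: e^x / e^y = e^(x-y).
Reasoning: 1/e^y = e^(-y), so e^x / e^y = e^x · e^(-y) = e^(x + (-y)) = e^(x-y) by the product rule for exponents.
So the two sides agree for all real values of x and y for which both sides are defined.

Conclusion: Yes, this is an identity.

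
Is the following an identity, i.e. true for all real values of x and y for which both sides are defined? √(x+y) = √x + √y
Claim: √(x+y) = √x + √y.
Test a specific point where both sides are defined: x = 1/2, y = 3/2.
LHS = √(x+y) ≈ 1.4142
RHS = √x + √y ≈ 1.9319
Since 1.4142 ≠ 1.9319, the equation fails at this point, so it cannot hold for all real values of x and y for which both sides are defined.
Squaring the right side gives x + 2√(xy) + y, not x + y.

Conclusion: No, this is NOT an identity.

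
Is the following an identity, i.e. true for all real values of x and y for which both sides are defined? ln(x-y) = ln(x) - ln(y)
Claim: ln(x-y) = ln(x) - ln(y).
Test a specific point where both sides are defined: x = 5, y = 4.
LHS = ln(x-y) ≈ 0.0000
RHS = ln(x) - ln(y) ≈ 0.2231
Since 0.0000 ≠ 0.2231, the equation fails at this point, so it cannot hold for all real values of x and y for which both sides are defined.
ln(x) - ln(y) = ln(x/y), not ln(x-y).

Conclusion: No, this is NOT an identity.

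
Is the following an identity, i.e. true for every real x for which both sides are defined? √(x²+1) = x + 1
Claim: √(x²+1) = x + 1.
Test a specific point where both sides are defined: x = 1/2.
LHS = √(x²+1) ≈ 1.1180
RHS = x + 1 ≈ 1.5000
Since 1.1180 ≠ 1.5000, the equation fails at this point, so it cannot hold for every real x for which both sides are defined.
(x+1)² = x² + 2x + 1 ≠ x² + 1 unless x = 0.

Conclusion: No, this is NOT an identity.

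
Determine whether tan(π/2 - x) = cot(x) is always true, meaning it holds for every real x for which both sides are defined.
Claim: tan(π/2 - x) = cot(x).
Reasoning: tan(π/2 - x) = sin(π/2 - x)/cos(π/2 - x) = cos(x)/sin(x) = cot(x), using the cofunction identities sin(π/2 - x) = cos(x) and cos(π/2 - x) = sin(x).
So the two sides agree for every real x for which both sides are defined.

Conclusion: Yes, this is an identity.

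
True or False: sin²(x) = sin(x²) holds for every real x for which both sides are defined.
Claim: sin²(x) = sin(x²).
Test a specific point where both sides are defined: x = π/3.
LHS = sin²(x) ≈ 0.7500
RHS = sin(x²) ≈ 0.8897
Since 0.7500 ≠ 0.8897, the equation fails at this point, so it cannot hold for every real x for which both sides are defined.
sin²(x) means (sin x)², squaring the output; sin(x²) squares the input. These are different functions.

Conclusion: False.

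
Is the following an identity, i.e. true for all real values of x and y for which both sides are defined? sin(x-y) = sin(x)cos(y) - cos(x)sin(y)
Claim: sin(x-y) = sin(x)cos(y) - cos(x)sin(y).
Reasoning: Replace y by -y in sin(x+y) = sin(x)cos(y) + cos(x)sin(y) and use cos(-y) = cos(y), sin(-y) = -sin(y): sin(x-y) = sin(x)cos(y) - cos(x)sin(y).
So the two sides agree for all real values of x and y for which both sides are defined.

Conclusion: Yes, this is an identity.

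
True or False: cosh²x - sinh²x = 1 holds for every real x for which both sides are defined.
True.

Claim: cosh²x - sinh²x = 1.
Reasoning: With cosh(x) = (e^x + e^-x)/2 and sinh(x) = (e^x - e^-x)/2: cosh²x = (e^(2x) + 2 + e^(-2x))/4 and sinh²x = (e^(2x) - 2 + e^(-2x))/4. Subtracting leaves 4/4 = 1.
So the two sides agree for every real x for which both sides are defined.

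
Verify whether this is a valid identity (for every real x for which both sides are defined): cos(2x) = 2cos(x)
Claim: cos(2x) = 2cos(x).
Test a specific point where both sides are defined: x = π.
LHS = cos(2x) ≈ 1.0000
RHS = 2cos(x) ≈ -2.0000
Since 1.0000 ≠ -2.0000, the equation fails at this point, so it cannot hold for every real x for which both sides are defined.
The correct double-angle formula is cos(2x) = cos²x - sin²x.

Conclusion: No, this is NOT an identity.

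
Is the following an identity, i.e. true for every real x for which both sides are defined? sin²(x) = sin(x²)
No, this is NOT an identity.

Claim: sin²(x) = sin(x²).
Test a specific point where both sides are defined: x = π/2.
LHS = sin²(x) ≈ 1.0000
RHS = sin(x²) ≈ 0.6243
Since 1.0000 ≠ 0.6243, the equation fails at this point, so it cannot hold for every real x for which both sides are defined.
sin²(x) means (sin x)², squaring the output; sin(x²) squares the input. These are different functions.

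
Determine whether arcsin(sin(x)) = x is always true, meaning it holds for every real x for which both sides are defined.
No, this is NOT an identity.

Claim: arcsin(sin(x)) = x.
Test a specific point where both sides are defined: x = 2π/3.
LHS = arcsin(sin(x)) ≈ 1.0472
RHS = x ≈ 2.0944
Since 1.0472 ≠ 2.0944, the equation fails at this point, so it cannot hold for every real x for which both sides are defined.
arcsin only returns values in [-π/2, π/2], so arcsin(sin(x)) = x holds only for x in that interval, not for all real x.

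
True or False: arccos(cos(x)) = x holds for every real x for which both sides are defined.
Claim: arccos(cos(x)) = x.
Test a specific point where both sides are defined: x = -π/2.
LHS = arccos(cos(x)) ≈ 1.5708
RHS = x ≈ -1.5708
Since 1.5708 ≠ -1.5708, the equation fails at this point, so it cannot hold for every real x for which both sides are defined.
arccos only returns values in [0, π], so arccos(cos(x)) = x holds only for x in that interval, not for all real x.

Conclusion: False.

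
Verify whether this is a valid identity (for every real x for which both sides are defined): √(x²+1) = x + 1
No, this is NOT an identity.

Claim: √(x²+1) = x + 1.
Test a specific point where both sides are defined: x = -1.
LHS = √(x²+1) ≈ 1.4142
RHS = x + 1 ≈ 0.0000
Since 1.4142 ≠ 0.0000, the equation fails at this point, so it cannot hold for every real x for which both sides are defined.
(x+1)² = x² + 2x + 1 ≠ x² + 1 unless x = 0.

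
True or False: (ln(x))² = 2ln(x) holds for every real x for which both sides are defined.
Claim: (ln(x))² = 2ln(x).
Test a specific point where both sides are defined: x = 3.
LHS = (ln(x))² ≈ 1.2069
RHS = 2ln(x) ≈ 2.1972
Since 1.2069 ≠ 2.1972, the equation fails at this point, so it cannot hold for every real x for which both sides are defined.
2ln(x) equals ln(x²), which is not the same as (ln x)².

Conclusion: False.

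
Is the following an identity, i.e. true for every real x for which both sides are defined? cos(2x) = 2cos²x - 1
Claim: cos(2x) = 2cos²x - 1.
Reasoning: cos(2x) = cos²x - sin²x. Replace sin²x by 1 - cos²x: cos²x - (1 - cos²x) = 2cos²x - 1.
So the two sides agree for every real x for which both sides are defined.

Conclusion: Yes, this is an identity.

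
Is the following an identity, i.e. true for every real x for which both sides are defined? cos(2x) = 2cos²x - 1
Yes, this is an identity.

Claim: cos(2x) = 2cos²x - 1.
Reasoning: cos(2x) = cos²x - sin²x. Replace sin²x by 1 - cos²x: cos²x - (1 - cos²x) = 2cos²x - 1.
So the two sides agree for every real x for which both sides are defined.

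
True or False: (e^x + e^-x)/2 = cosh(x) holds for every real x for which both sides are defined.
Claim: (e^x + e^-x)/2 = cosh(x).
Reasoning: This is exactly the definition of the hyperbolic cosine: cosh(x) := (e^x + e^-x)/2.
So the two sides agree for every real x for which both sides are defined.

Conclusion: True.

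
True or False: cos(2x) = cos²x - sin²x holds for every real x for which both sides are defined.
True.

Claim: cos(2x) = cos²x - sin²x.
Reasoning: Put y = x in the addition formula cos(x+y) = cos(x)cos(y) - sin(x)sin(y): cos(2x) = cos²x - sin²x.
So the two sides agree for every real x for which both sides are defined.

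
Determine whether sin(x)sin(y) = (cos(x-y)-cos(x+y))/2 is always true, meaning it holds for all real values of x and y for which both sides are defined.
Yes, this is an identity.

Claim: sin(x)sin(y) = (cos(x-y)-cos(x+y))/2.
Reasoning: cos(x-y) = cos(x)cos(y) + sin(x)sin(y) and cos(x+y) = cos(x)cos(y) - sin(x)sin(y). Subtracting, cos(x-y) - cos(x+y) = 2sin(x)sin(y); divide by 2.
So the two sides agree for all real values of x and y for which both sides are defined.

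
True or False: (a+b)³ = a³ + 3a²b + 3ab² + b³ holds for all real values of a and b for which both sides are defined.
Claim: (a+b)³ = a³ + 3a²b + 3ab² + b³.
Reasoning: (a+b)³ = (a+b)(a+b)² = (a+b)(a² + 2ab + b²) = a³ + 2a²b + ab² + a²b + 2ab² + b³ = a³ + 3a²b + 3ab² + b³.
So the two sides agree for all real values of a and b for which both sides are defined.

Conclusion: True.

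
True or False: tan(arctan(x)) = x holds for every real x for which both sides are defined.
True.

Claim: tan(arctan(x)) = x.
Reasoning: For every real x, arctan(x) is by definition the angle in (-π/2, π/2) whose tangent equals x. Taking the tangent of that angle returns x.
So the two sides agree for every real x for which both sides are defined.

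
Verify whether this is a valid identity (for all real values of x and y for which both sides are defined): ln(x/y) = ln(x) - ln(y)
Yes, this is an identity.

Claim: ln(x/y) = ln(x) - ln(y).
Reasoning: Both sides are simultaneously defined only when x, y > 0. Write x = e^p, y = e^q. Then x/y = e^(p-q), so ln(x/y) = p - q = ln(x) - ln(y).
So the two sides agree for all real values of x and y for which both sides are defined.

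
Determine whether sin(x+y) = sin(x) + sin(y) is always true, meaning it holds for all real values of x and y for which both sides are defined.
No, this is NOT an identity.

Claim: sin(x+y) = sin(x) + sin(y).
Test a specific point where both sides are defined: x = -π/2, y = -π/4.
LHS = sin(x+y) ≈ -0.7071
RHS = sin(x) + sin(y) ≈ -1.7071
Since -0.7071 ≠ -1.7071, the equation fails at this point, so it cannot hold for all real values of x and y for which both sides are defined.
The correct expansion is sin(x+y) = sin(x)cos(y) + cos(x)sin(y); sine is not additive.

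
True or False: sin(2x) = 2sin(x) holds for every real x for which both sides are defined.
Claim: sin(2x) = 2sin(x).
Test a specific point where both sides are defined: x = π/4.
LHS = sin(2x) ≈ 1.0000
RHS = 2sin(x) ≈ 1.4142
Since 1.0000 ≠ 1.4142, the equation fails at this point, so it cannot hold for every real x for which both sides are defined.
The correct double-angle formula is sin(2x) = 2sin(x)cos(x).

Conclusion: False.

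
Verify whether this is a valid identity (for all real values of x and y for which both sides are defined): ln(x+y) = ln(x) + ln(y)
No, this is NOT an identity.

Claim: ln(x+y) = ln(x) + ln(y).
Test a specific point where both sides are defined: x = 5, y = 1/2.
LHS = ln(x+y) ≈ 1.7047
RHS = ln(x) + ln(y) ≈ 0.9163
Since 1.7047 ≠ 0.9163, the equation fails at this point, so it cannot hold for all real values of x and y for which both sides are defined.
ln(x) + ln(y) = ln(xy), not ln(x+y).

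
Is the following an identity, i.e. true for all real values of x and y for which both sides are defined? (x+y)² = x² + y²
Claim: (x+y)² = x² + y².
Test a specific point where both sides are defined: x = -3, y = -3.
LHS = (x+y)² ≈ 36.0000
RHS = x² + y² ≈ 18.0000
Since 36.0000 ≠ 18.0000, the equation fails at this point, so it cannot hold for all real values of x and y for which both sides are defined.
The correct expansion is (x+y)² = x² + 2xy + y²; the cross term 2xy is missing.

Conclusion: No, this is NOT an identity.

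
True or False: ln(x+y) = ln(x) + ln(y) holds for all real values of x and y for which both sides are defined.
Claim: ln(x+y) = ln(x) + ln(y).
Test a specific point where both sides are defined: x = 1, y = 3.
LHS = ln(x+y) ≈ 1.3863
RHS = ln(x) + ln(y) ≈ 1.0986
Since 1.3863 ≠ 1.0986, the equation fails at this point, so it cannot hold for all real values of x and y for which both sides are defined.
ln(x) + ln(y) = ln(xy), not ln(x+y).

Conclusion: False.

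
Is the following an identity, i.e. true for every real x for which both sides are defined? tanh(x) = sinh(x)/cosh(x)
Yes, this is an identity.

Claim: tanh(x) = sinh(x)/cosh(x).
Reasoning: tanh(x) is defined as sinh(x)/cosh(x) = (e^x - e^-x)/(e^x + e^-x); cosh(x) ≥ 1 is never zero, so this holds for every real x.
So the two sides agree for every real x for which both sides are defined.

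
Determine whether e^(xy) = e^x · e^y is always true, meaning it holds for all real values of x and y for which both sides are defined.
No, this is NOT an identity.

Claim: e^(xy) = e^x · e^y.
Test a specific point where both sides are defined: x = 3/2, y = 1/2.
LHS = e^(xy) ≈ 2.1170
RHS = e^x · e^y ≈ 7.3891
Since 2.1170 ≠ 7.3891, the equation fails at this point, so it cannot hold for all real values of x and y for which both sides are defined.
e^x · e^y = e^(x+y), not e^(xy).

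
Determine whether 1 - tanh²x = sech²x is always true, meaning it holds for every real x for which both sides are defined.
Claim: 1 - tanh²x = sech²x.
Reasoning: Divide cosh²x - sinh²x = 1 through by cosh²x (never zero): 1 - tanh²x = 1/cosh²x = sech²x.
So the two sides agree for every real x for which both sides are defined.

Conclusion: Yes, this is an identity.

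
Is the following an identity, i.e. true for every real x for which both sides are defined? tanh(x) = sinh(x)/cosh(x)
Claim: tanh(x) = sinh(x)/cosh(x).
Reasoning: tanh(x) is defined as sinh(x)/cosh(x) = (e^x - e^-x)/(e^x + e^-x); cosh(x) ≥ 1 is never zero, so this holds for every real x.
So the two sides agree for every real x for which both sides are defined.

Conclusion: Yes, this is an identity.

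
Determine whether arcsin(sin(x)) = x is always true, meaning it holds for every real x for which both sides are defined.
Claim: arcsin(sin(x)) = x.
Test a specific point where both sides are defined: x = 3π/4.
LHS = arcsin(sin(x)) ≈ 0.7854
RHS = x ≈ 2.3562
Since 0.7854 ≠ 2.3562, the equation fails at this point, so it cannot hold for every real x for which both sides are defined.
arcsin only returns values in [-π/2, π/2], so arcsin(sin(x)) = x holds only for x in that interval, not for all real x.

Conclusion: No, this is NOT an identity.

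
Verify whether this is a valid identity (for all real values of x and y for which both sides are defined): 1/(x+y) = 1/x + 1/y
Claim: 1/(x+y) = 1/x + 1/y.
Test a specific point where both sides are defined: x = -3, y = 1.
LHS = 1/(x+y) ≈ -0.5000
RHS = 1/x + 1/y ≈ 0.6667
Since -0.5000 ≠ 0.6667, the equation fails at this point, so it cannot hold for all real values of x and y for which both sides are defined.
1/x + 1/y = (x+y)/(xy), which is not 1/(x+y).

Conclusion: No, this is NOT an identity.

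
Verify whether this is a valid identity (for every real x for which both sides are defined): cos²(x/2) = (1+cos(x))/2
Claim: cos²(x/2) = (1+cos(x))/2.
Reasoning: Use cos(2θ) = 2cos²θ - 1 with θ = x/2: cos(x) = 2cos²(x/2) - 1. Solving for cos²(x/2) gives (1 + cos(x))/2.
So the two sides agree for every real x for which both sides are defined.

Conclusion: Yes, this is an identity.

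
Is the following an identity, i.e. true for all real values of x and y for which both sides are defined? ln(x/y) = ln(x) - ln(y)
Claim: ln(x/y) = ln(x) - ln(y).
Reasoning: Both sides are simultaneously defined only when x, y > 0. Write x = e^p, y = e^q. Then x/y = e^(p-q), so ln(x/y) = p - q = ln(x) - ln(y).
So the two sides agree for all real values of x and y for which both sides are defined.

Conclusion: Yes, this is an identity.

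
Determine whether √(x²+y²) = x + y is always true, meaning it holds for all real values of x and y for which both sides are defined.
Claim: √(x²+y²) = x + y.
Test a specific point where both sides are defined: x = -3, y = -2.
LHS = √(x²+y²) ≈ 3.6056
RHS = x + y ≈ -5.0000
Since 3.6056 ≠ -5.0000, the equation fails at this point, so it cannot hold for all real values of x and y for which both sides are defined.
(x+y)² = x² + 2xy + y², not x² + y², so the square root does not split this way.

Conclusion: No, this is NOT an identity.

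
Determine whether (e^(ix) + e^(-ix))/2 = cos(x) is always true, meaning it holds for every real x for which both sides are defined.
Yes, this is an identity.

Claim: (e^(ix) + e^(-ix))/2 = cos(x).
Reasoning: By Euler's formula e^(ix) = cos(x) + i·sin(x) and e^(-ix) = cos(x) - i·sin(x). Adding cancels the sine terms: e^(ix) + e^(-ix) = 2cos(x); divide by 2.
So the two sides agree for every real x for which both sides are defined.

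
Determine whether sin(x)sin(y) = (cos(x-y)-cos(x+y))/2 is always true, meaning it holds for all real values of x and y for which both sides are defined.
Yes, this is an identity.

Claim: sin(x)sin(y) = (cos(x-y)-cos(x+y))/2.
Reasoning: cos(x-y) = cos(x)cos(y) + sin(x)sin(y) and cos(x+y) = cos(x)cos(y) - sin(x)sin(y). Subtracting, cos(x-y) - cos(x+y) = 2sin(x)sin(y); divide by 2.
So the two sides agree for all real values of x and y for which both sides are defined.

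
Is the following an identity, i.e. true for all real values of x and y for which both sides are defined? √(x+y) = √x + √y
Claim: √(x+y) = √x + √y.
Test a specific point where both sides are defined: x = 5, y = 3.
LHS = √(x+y) ≈ 2.8284
RHS = √x + √y ≈ 3.9681
Since 2.8284 ≠ 3.9681, the equation fails at this point, so it cannot hold for all real values of x and y for which both sides are defined.
Squaring the right side gives x + 2√(xy) + y, not x + y.

Conclusion: No, this is NOT an identity.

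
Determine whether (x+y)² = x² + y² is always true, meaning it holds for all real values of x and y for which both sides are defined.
No, this is NOT an identity.

Claim: (x+y)² = x² + y².
Test a specific point where both sides are defined: x = 5, y = 4.
LHS = (x+y)² ≈ 81.0000
RHS = x² + y² ≈ 41.0000
Since 81.0000 ≠ 41.0000, the equation fails at this point, so it cannot hold for all real values of x and y for which both sides are defined.
The correct expansion is (x+y)² = x² + 2xy + y²; the cross term 2xy is missing.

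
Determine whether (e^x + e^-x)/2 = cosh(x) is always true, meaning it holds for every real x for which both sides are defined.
Claim: (e^x + e^-x)/2 = cosh(x).
Reasoning: This is exactly the definition of the hyperbolic cosine: cosh(x) := (e^x + e^-x)/2.
So the two sides agree for every real x for which both sides are defined.

Conclusion: Yes, this is an identity.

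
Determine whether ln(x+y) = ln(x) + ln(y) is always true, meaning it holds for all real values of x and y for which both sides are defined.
No, this is NOT an identity.

Claim: ln(x+y) = ln(x) + ln(y).
Test a specific point where both sides are defined: x = 3, y = 1/2.
LHS = ln(x+y) ≈ 1.2528
RHS = ln(x) + ln(y) ≈ 0.4055
Since 1.2528 ≠ 0.4055, the equation fails at this point, so it cannot hold for all real values of x and y for which both sides are defined.
ln(x) + ln(y) = ln(xy), not ln(x+y).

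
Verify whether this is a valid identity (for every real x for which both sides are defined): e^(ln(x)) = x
Yes, this is an identity.

Claim: e^(ln(x)) = x.
Reasoning: For x > 0, ln(x) is by definition the exponent p such that e^p = x. Raising e to that exponent therefore returns x: e^(ln x) = x.
So the two sides agree for every real x for which both sides are defined.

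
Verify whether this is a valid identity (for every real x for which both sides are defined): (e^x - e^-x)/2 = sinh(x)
Yes, this is an identity.

Claim: (e^x - e^-x)/2 = sinh(x).
Reasoning: This is exactly the definition of the hyperbolic sine: sinh(x) := (e^x - e^-x)/2.
So the two sides agree for every real x for which both sides are defined.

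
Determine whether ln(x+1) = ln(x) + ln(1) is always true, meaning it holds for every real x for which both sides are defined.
No, this is NOT an identity.

Claim: ln(x+1) = ln(x) + ln(1).
Test a specific point where both sides are defined: x = 1.
LHS = ln(x+1) ≈ 0.6931
RHS = ln(x) + ln(1) ≈ 0.0000
Since 0.6931 ≠ 0.0000, the equation fails at this point, so it cannot hold for every real x for which both sides are defined.
ln(1) = 0, so the right side is just ln(x), which differs from ln(x+1).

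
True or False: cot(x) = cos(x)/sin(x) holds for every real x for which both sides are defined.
True.

Claim: cot(x) = cos(x)/sin(x).
Reasoning: cot(x) is defined as 1/tan(x) = 1/(sin(x)/cos(x)) = cos(x)/sin(x), wherever sin(x) ≠ 0.
So the two sides agree for every real x for which both sides are defined.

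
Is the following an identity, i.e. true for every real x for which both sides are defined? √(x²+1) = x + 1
Claim: √(x²+1) = x + 1.
Test a specific point where both sides are defined: x = 3.
LHS = √(x²+1) ≈ 3.1623
RHS = x + 1 ≈ 4.0000
Since 3.1623 ≠ 4.0000, the equation fails at this point, so it cannot hold for every real x for which both sides are defined.
(x+1)² = x² + 2x + 1 ≠ x² + 1 unless x = 0.

Conclusion: No, this is NOT an identity.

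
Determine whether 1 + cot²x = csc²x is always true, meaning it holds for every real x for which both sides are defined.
Yes, this is an identity.

Claim: 1 + cot²x = csc²x.
Reasoning: Start from sin²x + cos²x = 1 and divide every term by sin²x (allowed wherever cot x and csc x are defined): 1 + cot²x = 1/sin²x = csc²x.
So the two sides agree for every real x for which both sides are defined.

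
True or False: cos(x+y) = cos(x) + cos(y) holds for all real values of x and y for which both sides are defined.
False.

Claim: cos(x+y) = cos(x) + cos(y).
Test a specific point where both sides are defined: x = -π/6, y = -π/3.
LHS = cos(x+y) ≈ 0.0000
RHS = cos(x) + cos(y) ≈ 1.3660
Since 0.0000 ≠ 1.3660, the equation fails at this point, so it cannot hold for all real values of x and y for which both sides are defined.
The correct expansion is cos(x+y) = cos(x)cos(y) - sin(x)sin(y); cosine is not additive.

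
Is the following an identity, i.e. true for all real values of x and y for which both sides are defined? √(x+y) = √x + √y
No, this is NOT an identity.

Claim: √(x+y) = √x + √y.
Test a specific point where both sides are defined: x = 4, y = 5.
LHS = √(x+y) ≈ 3.0000
RHS = √x + √y ≈ 4.2361
Since 3.0000 ≠ 4.2361, the equation fails at this point, so it cannot hold for all real values of x and y for which both sides are defined.
Squaring the right side gives x + 2√(xy) + y, not x + y.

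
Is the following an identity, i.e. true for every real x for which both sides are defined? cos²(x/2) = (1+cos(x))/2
Yes, this is an identity.

Claim: cos²(x/2) = (1+cos(x))/2.
Reasoning: Use cos(2θ) = 2cos²θ - 1 with θ = x/2: cos(x) = 2cos²(x/2) - 1. Solving for cos²(x/2) gives (1 + cos(x))/2.
So the two sides agree for every real x for which both sides are defined.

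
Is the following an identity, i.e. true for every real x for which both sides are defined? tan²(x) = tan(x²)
Claim: tan²(x) = tan(x²).
Test a specific point where both sides are defined: x = 3π/4.
LHS = tan²(x) ≈ 1.0000
RHS = tan(x²) ≈ -0.8977
Since 1.0000 ≠ -0.8977, the equation fails at this point, so it cannot hold for every real x for which both sides are defined.
tan²(x) means (tan x)², squaring the output; tan(x²) squares the input. These are different functions.

Conclusion: No, this is NOT an identity.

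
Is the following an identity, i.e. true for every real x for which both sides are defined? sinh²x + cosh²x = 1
Claim: sinh²x + cosh²x = 1.
Test a specific point where both sides are defined: x = 4.
LHS = sinh²x + cosh²x ≈ 1490.4792
RHS = 1 ≈ 1.0000
Since 1490.4792 ≠ 1.0000, the equation fails at this point, so it cannot hold for every real x for which both sides are defined.
The correct hyperbolic identity is cosh²x - sinh²x = 1 (a difference); the sum sinh²x + cosh²x equals cosh(2x).

Conclusion: No, this is NOT an identity.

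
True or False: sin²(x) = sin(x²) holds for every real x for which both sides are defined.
False.

Claim: sin²(x) = sin(x²).
Test a specific point where both sides are defined: x = π/3.
LHS = sin²(x) ≈ 0.7500
RHS = sin(x²) ≈ 0.8897
Since 0.7500 ≠ 0.8897, the equation fails at this point, so it cannot hold for every real x for which both sides are defined.
sin²(x) means (sin x)², squaring the output; sin(x²) squares the input. These are different functions.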